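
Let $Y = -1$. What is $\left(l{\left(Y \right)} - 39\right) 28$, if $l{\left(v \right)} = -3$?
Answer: $-1176$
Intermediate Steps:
$\left(l{\left(Y \right)} - 39\right) 28 = \left(-3 - 39\right) 28 = \left(-42\right) 28 = -1176$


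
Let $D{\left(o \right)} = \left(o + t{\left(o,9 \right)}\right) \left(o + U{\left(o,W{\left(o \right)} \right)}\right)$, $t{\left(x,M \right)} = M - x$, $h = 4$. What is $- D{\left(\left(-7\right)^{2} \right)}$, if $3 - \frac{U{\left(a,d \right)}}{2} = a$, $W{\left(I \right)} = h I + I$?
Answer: $387$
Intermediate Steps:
$W{\left(I \right)} = 5 I$ ($W{\left(I \right)} = 4 I + I = 5 I$)
$U{\left(a,d \right)} = 6 - 2 a$
$D{\left(o \right)} = 54 - 9 o$ ($D{\left(o \right)} = \left(o - \left(-9 + o\right)\right) \left(o - \left(-6 + 2 o\right)\right) = 9 \left(6 - o\right) = 54 - 9 o$)
$- D{\left(\left(-7\right)^{2} \right)} = - (54 - 9 \left(-7\right)^{2}) = - (54 - 441) = \left(-1\right) \left(-387\right) = 387$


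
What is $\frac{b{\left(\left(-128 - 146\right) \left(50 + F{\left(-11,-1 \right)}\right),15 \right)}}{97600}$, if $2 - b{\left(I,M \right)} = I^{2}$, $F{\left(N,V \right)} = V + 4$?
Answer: $- \frac{105444241}{48800} \approx -2160.7$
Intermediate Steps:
$F{\left(N,V \right)} = 4 + V$
$b{\left(I,M \right)} = 2 - I^{2}$
$\frac{b{\left(\left(-128 - 146\right) \left(50 + F{\left(-11,-1 \right)}\right),15 \right)}}{97600} = \frac{2 - \left(\left(-128 - 146\right) \left(50 + \left(4 - 1\right)\right)\right)^{2}}{97600} = \left(2 - \left(- 274 \left(50 + 3\right)\right)^{2}\right) \frac{1}{97600} = \left(2 - \left(\left(-274\right) 53\right)^{2}\right) \frac{1}{97600} = \left(2 - \left(-14522\right)^{2}\right) \frac{1}{97600} = \left(2 - 210888484\right) \frac{1}{97600} = \left(-210888482\right) \frac{1}{97600} = - \frac{105444241}{48800}$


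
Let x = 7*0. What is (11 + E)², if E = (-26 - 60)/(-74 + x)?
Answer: 202500/1369 ≈ 147.92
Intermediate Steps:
x = 0
E = 43/37 (E = (-26 - 60)/(-74 + 0) = -86/(-74) = -86*(-1/74) = 43/37 ≈ 1.1622)
(11 + E)² = (11 + 43/37)² = (450/37)² = 202500/1369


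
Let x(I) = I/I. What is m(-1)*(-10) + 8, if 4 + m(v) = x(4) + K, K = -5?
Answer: 88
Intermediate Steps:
x(I) = 1
m(v) = -8 (m(v) = -4 + (1 - 5) = -4 - 4 = -8)
m(-1)*(-10) + 8 = -8*(-10) + 8 = 80 + 8 = 88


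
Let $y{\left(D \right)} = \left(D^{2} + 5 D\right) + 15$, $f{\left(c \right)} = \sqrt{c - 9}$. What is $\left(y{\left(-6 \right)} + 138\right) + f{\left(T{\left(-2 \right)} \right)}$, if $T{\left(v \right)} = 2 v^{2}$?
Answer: $159 + i \approx 159.0 + 1.0 i$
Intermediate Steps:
$f{\left(c \right)} = \sqrt{-9 + c}$
$y{\left(D \right)} = 15 + D^{2} + 5 D$
$\left(y{\left(-6 \right)} + 138\right) + f{\left(T{\left(-2 \right)} \right)} = \left(\left(15 + \left(-6\right)^{2} + 5 \left(-6\right)\right) + 138\right) + \sqrt{-9 + 2 \left(-2\right)^{2}} = \left(\left(15 + 36 - 30\right) + 138\right) + \sqrt{-9 + 2 \cdot 4} = \left(21 + 138\right) + \sqrt{-9 + 8} = 159 + \sqrt{-1} = 159 + i$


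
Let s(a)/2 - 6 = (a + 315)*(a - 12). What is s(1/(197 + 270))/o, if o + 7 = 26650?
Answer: -1645852768/5810545227 ≈ -0.28325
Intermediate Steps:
o = 26643 (o = -7 + 26650 = 26643)
s(a) = 12 + 2*(-12 + a)*(315 + a) (s(a) = 12 + 2*((a + 315)*(a - 12)) = 12 + 2*((315 + a)*(-12 + a)) = 12 + 2*((-12 + a)*(315 + a)) = 12 + 2*(-12 + a)*(315 + a))
s(1/(197 + 270))/o = (-7548 + 2*(1/(197 + 270))² + 606/(197 + 270))/26643 = (-7548 + 2*(1/467)² + 606/467)*(1/26643) = (-7548 + 2*(1/467)² + 606*(1/467))*(1/26643) = (-7548 + 2*(1/218089) + 606/467)*(1/26643) = (-7548 + 2/218089 + 606/467)*(1/26643) = -1645852768/218089*1/26643 = -1645852768/5810545227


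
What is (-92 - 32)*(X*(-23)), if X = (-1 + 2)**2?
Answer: 2852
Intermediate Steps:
X = 1 (X = 1**2 = 1)
(-92 - 32)*(X*(-23)) = (-92 - 32)*(1*(-23)) = -124*(-23) = 2852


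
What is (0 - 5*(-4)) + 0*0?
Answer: 20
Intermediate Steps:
(0 - 5*(-4)) + 0*0 = (0 + 20) + 0 = 20 + 0 = 20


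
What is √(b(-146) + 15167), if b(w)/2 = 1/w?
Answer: √80824870/73 ≈ 123.15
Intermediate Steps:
b(w) = 2/w
√(b(-146) + 15167) = √(2/(-146) + 15167) = √(2*(-1/146) + 15167) = √(-1/73 + 15167) = √(1107190/73) = √80824870/73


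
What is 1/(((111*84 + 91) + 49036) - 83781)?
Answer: -1/25330 ≈ -3.9479e-5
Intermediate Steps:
1/(((111*84 + 91) + 49036) - 83781) = 1/(((9324 + 91) + 49036) - 83781) = 1/((9415 + 49036) - 83781) = 1/(58451 - 83781) = 1/(-25330) = -1/25330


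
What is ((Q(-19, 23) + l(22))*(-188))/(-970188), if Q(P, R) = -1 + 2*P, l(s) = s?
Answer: -799/242547 ≈ -0.0032942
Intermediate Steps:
((Q(-19, 23) + l(22))*(-188))/(-970188) = (((-1 + 2*(-19)) + 22)*(-188))/(-970188) = (((-1 - 38) + 22)*(-188))*(-1/970188) = ((-39 + 22)*(-188))*(-1/970188) = -17*(-188)*(-1/970188) = 3196*(-1/970188) = -799/242547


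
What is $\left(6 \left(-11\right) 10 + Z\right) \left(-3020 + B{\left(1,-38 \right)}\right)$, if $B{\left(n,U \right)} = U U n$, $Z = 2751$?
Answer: $-3295416$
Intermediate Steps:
$B{\left(n,U \right)} = n U^{2}$ ($B{\left(n,U \right)} = U^{2} n = n U^{2}$)
$\left(6 \left(-11\right) 10 + Z\right) \left(-3020 + B{\left(1,-38 \right)}\right) = \left(6 \left(-11\right) 10 + 2751\right) \left(-3020 + 1 \left(-38\right)^{2}\right) = \left(\left(-66\right) 10 + 2751\right) \left(-3020 + 1 \cdot 1444\right) = \left(-660 + 2751\right) \left(-3020 + 1444\right) = 2091 \left(-1576\right) = -3295416$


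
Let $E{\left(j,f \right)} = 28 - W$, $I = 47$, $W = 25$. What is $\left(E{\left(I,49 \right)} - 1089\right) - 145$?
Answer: $-1231$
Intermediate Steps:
$E{\left(j,f \right)} = 3$ ($E{\left(j,f \right)} = 28 - 25 = 3$)
$\left(E{\left(I,49 \right)} - 1089\right) - 145 = \left(3 - 1089\right) - 145 = -1086 - 145 = -1231$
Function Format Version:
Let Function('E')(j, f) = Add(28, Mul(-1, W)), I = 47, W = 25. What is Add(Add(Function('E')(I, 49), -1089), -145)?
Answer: -1231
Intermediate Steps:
Function('E')(j, f) = 3 (Function('E')(j, f) = Add(28, Mul(-1, 25)) = Add(28, -25) = 3)
Add(Add(Function('E')(I, 49), -1089), -145) = Add(Add(3, -1089), -145) = Add(-1086, -145) = -1231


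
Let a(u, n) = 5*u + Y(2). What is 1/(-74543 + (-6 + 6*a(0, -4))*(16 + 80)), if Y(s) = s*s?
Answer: -1/72815 ≈ -1.3733e-5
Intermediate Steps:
Y(s) = s²
a(u, n) = 4 + 5*u (a(u, n) = 5*u + 2² = 5*u + 4 = 4 + 5*u)
1/(-74543 + (-6 + 6*a(0, -4))*(16 + 80)) = 1/(-74543 + (-6 + 6*(4 + 5*0))*(16 + 80)) = 1/(-74543 + (-6 + 6*(4 + 0))*96) = 1/(-74543 + (-6 + 6*4)*96) = 1/(-74543 + (-6 + 24)*96) = 1/(-74543 + 18*96) = 1/(-74543 + 1728) = 1/(-72815) = -1/72815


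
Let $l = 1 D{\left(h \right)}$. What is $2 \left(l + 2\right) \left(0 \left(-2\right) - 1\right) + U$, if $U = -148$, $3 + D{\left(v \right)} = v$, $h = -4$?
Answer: $-138$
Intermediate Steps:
$D{\left(v \right)} = -3 + v$
$l = -7$ ($l = 1 \left(-3 - 4\right) = 1 \left(-7\right) = -7$)
$2 \left(l + 2\right) \left(0 \left(-2\right) - 1\right) + U = 2 \left(-7 + 2\right) \left(0 \left(-2\right) - 1\right) - 148 = 2 \left(-5\right) \left(0 - 1\right) - 148 = \left(-10\right) \left(-1\right) - 148 = 10 - 148 = -138$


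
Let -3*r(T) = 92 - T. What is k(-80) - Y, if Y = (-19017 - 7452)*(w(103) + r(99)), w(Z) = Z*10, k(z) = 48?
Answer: 27324879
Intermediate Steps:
r(T) = -92/3 + T/3 (r(T) = -(92 - T)/3 = -92/3 + T/3)
w(Z) = 10*Z
Y = -27324831 (Y = (-19017 - 7452)*(10*103 + (-92/3 + (⅓)*99)) = -26469*(1030 + (-92/3 + 33)) = -26469*(1030 + 7/3) = -26469*3097/3 = -27324831)
k(-80) - Y = 48 - 1*(-27324831) = 48 + 27324831 = 27324879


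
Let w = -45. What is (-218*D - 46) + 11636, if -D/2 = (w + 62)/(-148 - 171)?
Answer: 3689798/319 ≈ 11567.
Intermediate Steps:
D = 34/319 (D = -2*(-45 + 62)/(-148 - 171) = -34/(-319) = -34*(-1)/319 = -2*(-17/319) = 34/319 ≈ 0.10658)
(-218*D - 46) + 11636 = (-218*34/319 - 46) + 11636 = (-7412/319 - 46) + 11636 = -22086/319 + 11636 = 3689798/319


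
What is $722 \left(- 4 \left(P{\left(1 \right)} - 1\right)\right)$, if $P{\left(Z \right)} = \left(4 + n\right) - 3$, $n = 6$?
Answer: $-17328$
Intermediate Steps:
$P{\left(Z \right)} = 7$ ($P{\left(Z \right)} = \left(4 + 6\right) - 3 = 10 - 3 = 7$)
$722 \left(- 4 \left(P{\left(1 \right)} - 1\right)\right) = 722 \left(- 4 \left(7 - 1\right)\right) = 722 \left(\left(-4\right) 6\right) = 722 \left(-24\right) = -17328$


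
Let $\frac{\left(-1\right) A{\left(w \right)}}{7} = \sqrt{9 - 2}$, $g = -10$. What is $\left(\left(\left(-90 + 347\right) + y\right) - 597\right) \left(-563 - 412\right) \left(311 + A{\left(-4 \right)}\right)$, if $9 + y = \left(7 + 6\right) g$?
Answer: $145244775 - 3269175 \sqrt{7} \approx 1.366 \cdot 10^{8}$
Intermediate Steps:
$A{\left(w \right)} = - 7 \sqrt{7}$ ($A{\left(w \right)} = - 7 \sqrt{9 - 2} = - 7 \sqrt{7}$)
$y = -139$ ($y = -9 + \left(7 + 6\right) \left(-10\right) = -9 + 13 \left(-10\right) = -9 - 130 = -139$)
$\left(\left(\left(-90 + 347\right) + y\right) - 597\right) \left(-563 - 412\right) \left(311 + A{\left(-4 \right)}\right) = \left(\left(\left(-90 + 347\right) - 139\right) - 597\right) \left(-563 - 412\right) \left(311 - 7 \sqrt{7}\right) = \left(\left(257 - 139\right) - 597\right) \left(- 975 \left(311 - 7 \sqrt{7}\right)\right) = \left(118 - 597\right) \left(-303225 + 6825 \sqrt{7}\right) = - 479 \left(-303225 + 6825 \sqrt{7}\right) = 145244775 - 3269175 \sqrt{7}$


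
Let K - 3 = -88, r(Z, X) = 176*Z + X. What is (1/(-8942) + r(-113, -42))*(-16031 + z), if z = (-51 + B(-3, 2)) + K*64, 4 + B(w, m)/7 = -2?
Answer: 1921504005702/4471 ≈ 4.2977e+8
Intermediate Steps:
B(w, m) = -42 (B(w, m) = -28 + 7*(-2) = -28 - 14 = -42)
r(Z, X) = X + 176*Z
K = -85 (K = 3 - 88 = -85)
z = -5533 (z = (-51 - 42) - 85*64 = -93 - 5440 = -5533)
(1/(-8942) + r(-113, -42))*(-16031 + z) = (1/(-8942) + (-42 + 176*(-113)))*(-16031 - 5533) = (-1/8942 + (-42 - 19888))*(-21564) = (-1/8942 - 19930)*(-21564) = -178214061/8942*(-21564) = 1921504005702/4471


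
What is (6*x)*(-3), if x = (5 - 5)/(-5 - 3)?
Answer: 0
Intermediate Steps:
x = 0 (x = 0/(-8) = 0*(-1/8) = 0)
(6*x)*(-3) = (6*0)*(-3) = 0*(-3) = 0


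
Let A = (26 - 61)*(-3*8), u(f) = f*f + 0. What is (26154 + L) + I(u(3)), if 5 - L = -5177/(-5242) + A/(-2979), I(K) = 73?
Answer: 136541913991/5205306 ≈ 26231.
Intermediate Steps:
u(f) = f² (u(f) = f² + 0 = f²)
A = 840 (A = -35*(-24) = 840)
L = 22353529/5205306 (L = 5 - (-5177/(-5242) + 840/(-2979)) = 5 - (-5177*(-1/5242) + 840*(-1/2979)) = 5 - (5177/5242 - 280/993) = 5 - 1*3673001/5205306 = 5 - 3673001/5205306 = 22353529/5205306 ≈ 4.2944)
(26154 + L) + I(u(3)) = (26154 + 22353529/5205306) + 73 = 136161926653/5205306 + 73 = 136541913991/5205306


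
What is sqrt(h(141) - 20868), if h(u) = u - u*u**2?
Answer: 6*I*sqrt(78443) ≈ 1680.5*I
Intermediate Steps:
h(u) = u - u**3
sqrt(h(141) - 20868) = sqrt((141 - 1*141**3) - 20868) = sqrt((141 - 1*2803221) - 20868) = sqrt((141 - 2803221) - 20868) = sqrt(-2803080 - 20868) = sqrt(-2823948) = 6*I*sqrt(78443)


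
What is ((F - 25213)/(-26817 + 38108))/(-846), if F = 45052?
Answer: -6613/3184062 ≈ -0.0020769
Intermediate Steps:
((F - 25213)/(-26817 + 38108))/(-846) = ((45052 - 25213)/(-26817 + 38108))/(-846) = (19839/11291)*(-1/846) = -6613/3184062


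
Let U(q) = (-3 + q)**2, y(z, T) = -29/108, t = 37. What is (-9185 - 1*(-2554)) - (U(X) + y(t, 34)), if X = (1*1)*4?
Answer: -716227/108 ≈ -6631.7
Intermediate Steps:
y(z, T) = -29/108 (y(z, T) = -29*1/108 = -29/108)
X = 4 (X = 1*4 = 4)
(-9185 - 1*(-2554)) - (U(X) + y(t, 34)) = (-9185 - 1*(-2554)) - ((-3 + 4)**2 - 29/108) = (-9185 + 2554) - (1**2 - 29/108) = -6631 - (1 - 29/108) = -6631 - 1*79/108 = -6631 - 79/108 = -716227/108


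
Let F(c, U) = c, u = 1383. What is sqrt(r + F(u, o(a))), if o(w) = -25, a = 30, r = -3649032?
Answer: I*sqrt(3647649) ≈ 1909.9*I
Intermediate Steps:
sqrt(r + F(u, o(a))) = sqrt(-3649032 + 1383) = sqrt(-3647649) = I*sqrt(3647649)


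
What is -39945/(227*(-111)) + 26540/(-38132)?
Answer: 71204530/80067667 ≈ 0.88930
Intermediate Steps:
-39945/(227*(-111)) + 26540/(-38132) = -39945/(-25197) + 26540*(-1/38132) = -39945*(-1/25197) - 6635/9533 = 13315/8399 - 6635/9533 = 71204530/80067667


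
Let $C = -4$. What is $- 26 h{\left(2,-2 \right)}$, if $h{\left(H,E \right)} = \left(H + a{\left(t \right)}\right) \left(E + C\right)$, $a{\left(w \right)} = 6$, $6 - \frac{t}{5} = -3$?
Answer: $1248$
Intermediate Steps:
$t = 45$ ($t = 30 - -15 = 30 + 15 = 45$)
$h{\left(H,E \right)} = \left(-4 + E\right) \left(6 + H\right)$ ($h{\left(H,E \right)} = \left(H + 6\right) \left(E - 4\right) = \left(6 + H\right) \left(-4 + E\right) = \left(-4 + E\right) \left(6 + H\right)$)
$- 26 h{\left(2,-2 \right)} = - 26 \left(-24 - 8 + 6 \left(-2\right) - 4\right) = - 26 \left(-24 - 8 - 12 - 4\right) = \left(-26\right) \left(-48\right) = 1248$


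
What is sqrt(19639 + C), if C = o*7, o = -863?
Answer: sqrt(13598) ≈ 116.61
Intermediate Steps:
C = -6041 (C = -863*7 = -6041)
sqrt(19639 + C) = sqrt(19639 - 6041) = sqrt(13598)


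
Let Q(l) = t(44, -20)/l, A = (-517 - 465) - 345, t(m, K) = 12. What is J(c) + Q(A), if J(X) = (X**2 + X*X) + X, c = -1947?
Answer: 10058223405/1327 ≈ 7.5797e+6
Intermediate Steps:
A = -1327 (A = -982 - 345 = -1327)
J(X) = X + 2*X**2 (J(X) = (X**2 + X**2) + X = 2*X**2 + X = X + 2*X**2)
Q(l) = 12/l
J(c) + Q(A) = -1947*(1 + 2*(-1947)) + 12/(-1327) = -1947*(1 - 3894) + 12*(-1/1327) = -1947*(-3893) - 12/1327 = 7579671 - 12/1327 = 10058223405/1327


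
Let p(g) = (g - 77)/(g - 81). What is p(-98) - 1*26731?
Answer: -4784674/179 ≈ -26730.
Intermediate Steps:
p(g) = (-77 + g)/(-81 + g)
p(-98) - 1*26731 = (-77 - 98)/(-81 - 98) - 1*26731 = -175/(-179) - 26731 = -1/179*(-175) - 26731 = 175/179 - 26731 = -4784674/179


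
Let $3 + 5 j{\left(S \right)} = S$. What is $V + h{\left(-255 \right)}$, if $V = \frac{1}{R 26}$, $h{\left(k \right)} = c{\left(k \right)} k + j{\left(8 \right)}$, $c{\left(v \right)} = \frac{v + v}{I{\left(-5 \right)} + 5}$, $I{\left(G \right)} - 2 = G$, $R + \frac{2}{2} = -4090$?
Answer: $\frac{6916555515}{106366} \approx 65026.0$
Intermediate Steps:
$R = -4091$ ($R = -1 - 4090 = -4091$)
$j{\left(S \right)} = - \frac{3}{5} + \frac{S}{5}$
$I{\left(G \right)} = 2 + G$
$c{\left(v \right)} = v$ ($c{\left(v \right)} = \frac{v + v}{\left(2 - 5\right) + 5} = \frac{2 v}{-3 + 5} = \frac{2 v}{2} = 2 v \frac{1}{2} = v$)
$h{\left(k \right)} = 1 + k^{2}$ ($h{\left(k \right)} = k k + \left(- \frac{3}{5} + \frac{1}{5} \cdot 8\right) = k^{2} + \left(- \frac{3}{5} + \frac{8}{5}\right) = k^{2} + 1 = 1 + k^{2}$)
$V = - \frac{1}{106366}$ ($V = \frac{1}{\left(-4091\right) 26} = \frac{1}{-106366} = - \frac{1}{106366} \approx -9.4015 \cdot 10^{-6}$)
$V + h{\left(-255 \right)} = - \frac{1}{106366} + \left(1 + \left(-255\right)^{2}\right) = - \frac{1}{106366} + \left(1 + 65025\right) = - \frac{1}{106366} + 65026 = \frac{6916555515}{106366}$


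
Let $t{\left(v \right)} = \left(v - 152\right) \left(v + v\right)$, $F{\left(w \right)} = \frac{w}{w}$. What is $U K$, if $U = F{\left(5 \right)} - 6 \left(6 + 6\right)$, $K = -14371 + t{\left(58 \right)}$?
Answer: $1794525$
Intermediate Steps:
$F{\left(w \right)} = 1$
$t{\left(v \right)} = 2 v \left(-152 + v\right)$ ($t{\left(v \right)} = \left(-152 + v\right) 2 v = 2 v \left(-152 + v\right)$)
$K = -25275$ ($K = -14371 + 2 \cdot 58 \left(-152 + 58\right) = -14371 + 2 \cdot 58 \left(-94\right) = -14371 - 10904 = -25275$)
$U = -71$ ($U = 1 - 6 \left(6 + 6\right) = 1 - 6 \cdot 12 = 1 - 72 = -71$)
$U K = \left(-71\right) \left(-25275\right) = 1794525$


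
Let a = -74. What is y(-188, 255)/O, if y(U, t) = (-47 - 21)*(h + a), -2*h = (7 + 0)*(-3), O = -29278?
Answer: -2159/14639 ≈ -0.14748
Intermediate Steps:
h = 21/2 (h = -(7 + 0)*(-3)/2 = -7*(-3)/2 = -½*(-21) = 21/2 ≈ 10.500)
y(U, t) = 4318 (y(U, t) = (-47 - 21)*(21/2 - 74) = -68*(-127/2) = 4318)
y(-188, 255)/O = 4318/(-29278) = 4318*(-1/29278) = -2159/14639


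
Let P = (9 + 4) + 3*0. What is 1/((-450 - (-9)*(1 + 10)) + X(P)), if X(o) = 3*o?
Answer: -1/312 ≈ -0.0032051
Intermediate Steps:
P = 13 (P = 13 + 0 = 13)
1/((-450 - (-9)*(1 + 10)) + X(P)) = 1/((-450 - (-9)*(1 + 10)) + 3*13) = 1/((-450 - (-9)*11) + 39) = 1/((-450 - 1*(-99)) + 39) = 1/((-450 + 99) + 39) = 1/(-351 + 39) = 1/(-312) = -1/312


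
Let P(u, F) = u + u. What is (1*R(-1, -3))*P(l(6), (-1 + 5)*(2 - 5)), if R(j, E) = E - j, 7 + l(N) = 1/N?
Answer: 82/3 ≈ 27.333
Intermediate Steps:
l(N) = -7 + 1/N
P(u, F) = 2*u
(1*R(-1, -3))*P(l(6), (-1 + 5)*(2 - 5)) = (1*(-3 - 1*(-1)))*(2*(-7 + 1/6)) = (1*(-3 + 1))*(2*(-7 + ⅙)) = (1*(-2))*(2*(-41/6)) = -2*(-41/3) = 82/3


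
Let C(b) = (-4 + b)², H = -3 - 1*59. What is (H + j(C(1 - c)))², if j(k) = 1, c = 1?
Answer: 3721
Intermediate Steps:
H = -62 (H = -3 - 59 = -62)
(H + j(C(1 - c)))² = (-62 + 1)² = (-61)² = 3721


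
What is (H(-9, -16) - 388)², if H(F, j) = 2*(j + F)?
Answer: 191844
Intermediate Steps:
H(F, j) = 2*F + 2*j (H(F, j) = 2*(F + j) = 2*F + 2*j)
(H(-9, -16) - 388)² = ((2*(-9) + 2*(-16)) - 388)² = ((-18 - 32) - 388)² = (-50 - 388)² = (-438)² = 191844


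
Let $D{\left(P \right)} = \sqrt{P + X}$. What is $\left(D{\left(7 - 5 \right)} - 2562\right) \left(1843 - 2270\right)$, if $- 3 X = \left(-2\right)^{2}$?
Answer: $1093974 - \frac{427 \sqrt{6}}{3} \approx 1.0936 \cdot 10^{6}$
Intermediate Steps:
$X = - \frac{4}{3}$ ($X = - \frac{\left(-2\right)^{2}}{3} = \left(- \frac{1}{3}\right) 4 = - \frac{4}{3} \approx -1.3333$)
$D{\left(P \right)} = \sqrt{- \frac{4}{3} + P}$ ($D{\left(P \right)} = \sqrt{P - \frac{4}{3}} = \sqrt{- \frac{4}{3} + P}$)
$\left(D{\left(7 - 5 \right)} - 2562\right) \left(1843 - 2270\right) = \left(\frac{\sqrt{-12 + 9 \left(7 - 5\right)}}{3} - 2562\right) \left(1843 - 2270\right) = \left(\frac{\sqrt{-12 + 9 \cdot 2}}{3} - 2562\right) \left(-427\right) = \left(\frac{\sqrt{-12 + 18}}{3} - 2562\right) \left(-427\right) = \left(\frac{\sqrt{6}}{3} - 2562\right) \left(-427\right) = \left(-2562 + \frac{\sqrt{6}}{3}\right) \left(-427\right) = 1093974 - \frac{427 \sqrt{6}}{3}$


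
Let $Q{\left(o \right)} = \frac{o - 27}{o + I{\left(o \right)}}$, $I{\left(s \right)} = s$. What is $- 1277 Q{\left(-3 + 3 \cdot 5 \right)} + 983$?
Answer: $\frac{14249}{8} \approx 1781.1$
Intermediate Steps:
$Q{\left(o \right)} = \frac{-27 + o}{2 o}$ ($Q{\left(o \right)} = \frac{o - 27}{o + o} = \frac{-27 + o}{2 o}$)
$- 1277 Q{\left(-3 + 3 \cdot 5 \right)} + 983 = - 1277 \frac{-27 + \left(-3 + 3 \cdot 5\right)}{2 \left(-3 + 3 \cdot 5\right)} + 983 = - 1277 \frac{-27 + \left(-3 + 15\right)}{2 \left(-3 + 15\right)} + 983 = - 1277 \frac{-27 + 12}{2 \cdot 12} + 983 = - 1277 \cdot \frac{1}{2} \cdot \frac{1}{12} \left(-15\right) + 983 = \left(-1277\right) \left(- \frac{5}{8}\right) + 983 = \frac{6385}{8} + 983 = \frac{14249}{8}$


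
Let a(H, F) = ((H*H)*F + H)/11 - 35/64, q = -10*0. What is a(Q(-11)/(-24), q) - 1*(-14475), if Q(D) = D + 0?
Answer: 2779103/192 ≈ 14475.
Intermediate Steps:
q = 0
Q(D) = D
a(H, F) = -35/64 + H/11 + F*H²/11 (a(H, F) = (H²*F + H)*(1/11) - 35*1/64 = (F*H² + H)*(1/11) - 35/64 = (H + F*H²)*(1/11) - 35/64 = (H/11 + F*H²/11) - 35/64 = -35/64 + H/11 + F*H²/11)
a(Q(-11)/(-24), q) - 1*(-14475) = (-35/64 + (-11/(-24))/11 + (1/11)*0*(-11/(-24))²) - 1*(-14475) = (-35/64 + (-11*(-1/24))/11 + (1/11)*0*(-11*(-1/24))²) + 14475 = (-35/64 + (1/11)*(11/24) + (1/11)*0*(11/24)²) + 14475 = (-35/64 + 1/24 + (1/11)*0*(121/576)) + 14475 = (-35/64 + 1/24 + 0) + 14475 = -97/192 + 14475 = 2779103/192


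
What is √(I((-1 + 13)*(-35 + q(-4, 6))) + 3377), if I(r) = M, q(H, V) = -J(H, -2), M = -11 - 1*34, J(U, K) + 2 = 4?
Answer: 14*√17 ≈ 57.724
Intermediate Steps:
J(U, K) = 2 (J(U, K) = -2 + 4 = 2)
M = -45 (M = -11 - 34 = -45)
q(H, V) = -2 (q(H, V) = -1*2 = -2)
I(r) = -45
√(I((-1 + 13)*(-35 + q(-4, 6))) + 3377) = √(-45 + 3377) = √3332 = 14*√17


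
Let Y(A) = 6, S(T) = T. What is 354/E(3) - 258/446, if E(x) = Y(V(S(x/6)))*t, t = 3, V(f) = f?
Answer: 12770/669 ≈ 19.088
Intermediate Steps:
E(x) = 18 (E(x) = 6*3 = 18)
354/E(3) - 258/446 = 354/18 - 258/446 = 354*(1/18) - 258*1/446 = 59/3 - 129/223 = 12770/669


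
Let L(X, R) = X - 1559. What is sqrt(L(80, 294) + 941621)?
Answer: sqrt(940142) ≈ 969.61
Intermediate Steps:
L(X, R) = -1559 + X
sqrt(L(80, 294) + 941621) = sqrt((-1559 + 80) + 941621) = sqrt(-1479 + 941621) = sqrt(940142)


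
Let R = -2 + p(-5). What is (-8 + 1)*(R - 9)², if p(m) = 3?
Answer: -448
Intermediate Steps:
R = 1 (R = -2 + 3 = 1)
(-8 + 1)*(R - 9)² = (-8 + 1)*(1 - 9)² = -7*(-8)² = -7*64 = -448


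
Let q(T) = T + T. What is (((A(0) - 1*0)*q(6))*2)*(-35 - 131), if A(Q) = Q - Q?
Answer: 0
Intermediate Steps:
q(T) = 2*T
A(Q) = 0
(((A(0) - 1*0)*q(6))*2)*(-35 - 131) = (((0 - 1*0)*(2*6))*2)*(-35 - 131) = (((0 + 0)*12)*2)*(-166) = ((0*12)*2)*(-166) = (0*2)*(-166) = 0*(-166) = 0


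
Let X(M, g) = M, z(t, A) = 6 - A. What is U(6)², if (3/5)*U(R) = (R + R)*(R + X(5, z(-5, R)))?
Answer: 48400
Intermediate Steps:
U(R) = 10*R*(5 + R)/3 (U(R) = 5*((R + R)*(R + 5))/3 = 5*((2*R)*(5 + R))/3 = 5*(2*R*(5 + R))/3 = 10*R*(5 + R)/3)
U(6)² = ((10/3)*6*(5 + 6))² = ((10/3)*6*11)² = 220² = 48400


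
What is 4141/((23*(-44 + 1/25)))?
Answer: -103525/25277 ≈ -4.0956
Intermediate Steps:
4141/((23*(-44 + 1/25))) = 4141/((23*(-1099/25))) = 4141/(-25277/25) = 4141*(-25/25277) = -103525/25277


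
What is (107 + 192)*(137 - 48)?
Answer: 26611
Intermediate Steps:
(107 + 192)*(137 - 48) = 299*89 = 26611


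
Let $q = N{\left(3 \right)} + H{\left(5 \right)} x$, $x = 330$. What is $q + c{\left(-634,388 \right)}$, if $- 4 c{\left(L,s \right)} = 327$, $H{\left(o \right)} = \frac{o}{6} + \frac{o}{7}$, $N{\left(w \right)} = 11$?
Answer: $\frac{12319}{28} \approx 439.96$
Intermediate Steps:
$H{\left(o \right)} = \frac{13 o}{42}$ ($H{\left(o \right)} = o \frac{1}{6} + o \frac{1}{7} = \frac{o}{6} + \frac{o}{7} = \frac{13 o}{42}$)
$c{\left(L,s \right)} = - \frac{327}{4}$ ($c{\left(L,s \right)} = \left(- \frac{1}{4}\right) 327 = - \frac{327}{4}$)
$q = \frac{3652}{7}$ ($q = 11 + \frac{13}{42} \cdot 5 \cdot 330 = 11 + \frac{65}{42} \cdot 330 = 11 + \frac{3575}{7} = \frac{3652}{7} \approx 521.71$)
$q + c{\left(-634,388 \right)} = \frac{3652}{7} - \frac{327}{4} = \frac{12319}{28}$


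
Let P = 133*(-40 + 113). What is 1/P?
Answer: 1/9709 ≈ 0.00010300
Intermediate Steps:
P = 9709 (P = 133*73 = 9709)
1/P = 1/9709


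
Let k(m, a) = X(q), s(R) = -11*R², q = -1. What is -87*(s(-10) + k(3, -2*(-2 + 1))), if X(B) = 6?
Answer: 95178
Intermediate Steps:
k(m, a) = 6
-87*(s(-10) + k(3, -2*(-2 + 1))) = -87*(-11*(-10)² + 6) = -87*(-11*100 + 6) = -87*(-1100 + 6) = -87*(-1094) = 95178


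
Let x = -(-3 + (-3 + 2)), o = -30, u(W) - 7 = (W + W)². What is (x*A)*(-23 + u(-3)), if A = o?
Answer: -2400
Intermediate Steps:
u(W) = 7 + 4*W² (u(W) = 7 + (W + W)² = 7 + (2*W)² = 7 + 4*W²)
A = -30
x = 4 (x = -(-3 - 1) = -1*(-4) = 4)
(x*A)*(-23 + u(-3)) = (4*(-30))*(-23 + (7 + 4*(-3)²)) = -120*(-23 + (7 + 4*9)) = -120*(-23 + (7 + 36)) = -120*(-23 + 43) = -120*20 = -2400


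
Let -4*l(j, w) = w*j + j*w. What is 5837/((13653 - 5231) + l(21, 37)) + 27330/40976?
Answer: 458732467/329180696 ≈ 1.3936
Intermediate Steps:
l(j, w) = -j*w/2 (l(j, w) = -(w*j + j*w)/4 = -(j*w + j*w)/4 = -j*w/2)
5837/((13653 - 5231) + l(21, 37)) + 27330/40976 = 5837/((13653 - 5231) - 1/2*21*37) + 27330/40976 = 5837/(8422 - 777/2) + 27330*(1/40976) = 5837/(16067/2) + 13665/20488 = 5837*(2/16067) + 13665/20488 = 11674/16067 + 13665/20488 = 458732467/329180696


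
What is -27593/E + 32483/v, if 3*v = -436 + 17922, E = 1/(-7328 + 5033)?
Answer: 1107317396859/17486 ≈ 6.3326e+7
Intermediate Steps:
E = -1/2295 (E = 1/(-2295) = -1/2295 ≈ -0.00043573)
v = 17486/3 (v = (-436 + 17922)/3 = (⅓)*17486 = 17486/3 ≈ 5828.7)
-27593/E + 32483/v = -27593/(-1/2295) + 32483/(17486/3) = -27593*(-2295) + 32483*(3/17486) = 63325935 + 97449/17486 = 1107317396859/17486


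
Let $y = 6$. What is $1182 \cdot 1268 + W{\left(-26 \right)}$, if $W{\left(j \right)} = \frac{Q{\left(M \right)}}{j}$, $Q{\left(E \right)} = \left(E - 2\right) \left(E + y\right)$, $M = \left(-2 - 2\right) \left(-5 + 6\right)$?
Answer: $\frac{19484094}{13} \approx 1.4988 \cdot 10^{6}$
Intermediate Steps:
$M = -4$ ($M = \left(-4\right) 1 = -4$)
$Q{\left(E \right)} = \left(-2 + E\right) \left(6 + E\right)$ ($Q{\left(E \right)} = \left(E - 2\right) \left(E + 6\right) = \left(-2 + E\right) \left(6 + E\right)$)
$W{\left(j \right)} = - \frac{12}{j}$ ($W{\left(j \right)} = \frac{-12 + \left(-4\right)^{2} + 4 \left(-4\right)}{j} = \frac{-12 + 16 - 16}{j} = - \frac{12}{j}$)
$1182 \cdot 1268 + W{\left(-26 \right)} = 1182 \cdot 1268 - \frac{12}{-26} = 1498776 - - \frac{6}{13} = 1498776 + \frac{6}{13} = \frac{19484094}{13}$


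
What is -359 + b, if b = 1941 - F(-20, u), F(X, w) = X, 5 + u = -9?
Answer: 1602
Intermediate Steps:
u = -14 (u = -5 - 9 = -14)
b = 1961 (b = 1941 - 1*(-20) = 1941 + 20 = 1961)
-359 + b = -359 + 1961 = 1602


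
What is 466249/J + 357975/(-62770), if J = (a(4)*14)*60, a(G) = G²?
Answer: 349360939/12051840 ≈ 28.988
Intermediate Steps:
J = 13440 (J = (4²*14)*60 = (16*14)*60 = 224*60 = 13440)
466249/J + 357975/(-62770) = 466249/13440 + 357975/(-62770) = 466249*(1/13440) + 357975*(-1/62770) = 66607/1920 - 71595/12554 = 349360939/12051840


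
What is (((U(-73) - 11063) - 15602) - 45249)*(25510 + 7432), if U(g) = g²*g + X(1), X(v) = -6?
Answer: -15184186654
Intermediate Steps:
U(g) = -6 + g³ (U(g) = g²*g - 6 = g³ - 6 = -6 + g³)
(((U(-73) - 11063) - 15602) - 45249)*(25510 + 7432) = ((((-6 + (-73)³) - 11063) - 15602) - 45249)*(25510 + 7432) = ((((-6 - 389017) - 11063) - 15602) - 45249)*32942 = (((-389023 - 11063) - 15602) - 45249)*32942 = ((-400086 - 15602) - 45249)*32942 = (-415688 - 45249)*32942 = -460937*32942 = -15184186654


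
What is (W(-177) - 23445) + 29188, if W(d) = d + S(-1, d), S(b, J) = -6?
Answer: 5560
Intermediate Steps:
W(d) = -6 + d (W(d) = d - 6 = -6 + d)
(W(-177) - 23445) + 29188 = ((-6 - 177) - 23445) + 29188 = (-183 - 23445) + 29188 = -23628 + 29188 = 5560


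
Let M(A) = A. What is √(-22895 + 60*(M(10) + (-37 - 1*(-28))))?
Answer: I*√22835 ≈ 151.11*I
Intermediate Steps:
√(-22895 + 60*(M(10) + (-37 - 1*(-28)))) = √(-22895 + 60*(10 + (-37 - 1*(-28)))) = √(-22895 + 60*(10 + (-37 + 28))) = √(-22895 + 60*(10 - 9)) = √(-22895 + 60*1) = √(-22895 + 60) = √(-22835) = I*√22835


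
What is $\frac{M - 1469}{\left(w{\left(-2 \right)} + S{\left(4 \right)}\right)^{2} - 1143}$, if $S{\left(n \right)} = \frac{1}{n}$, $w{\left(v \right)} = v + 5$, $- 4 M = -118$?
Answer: $\frac{23032}{18119} \approx 1.2712$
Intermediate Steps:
$M = \frac{59}{2}$ ($M = \left(- \frac{1}{4}\right) \left(-118\right) = \frac{59}{2} \approx 29.5$)
$w{\left(v \right)} = 5 + v$
$\frac{M - 1469}{\left(w{\left(-2 \right)} + S{\left(4 \right)}\right)^{2} - 1143} = \frac{\frac{59}{2} - 1469}{\left(\left(5 - 2\right) + \frac{1}{4}\right)^{2} - 1143} = - \frac{2879}{2 \left(\left(3 + \frac{1}{4}\right)^{2} - 1143\right)} = - \frac{2879}{2 \left(\left(\frac{13}{4}\right)^{2} - 1143\right)} = - \frac{2879}{2 \left(\frac{169}{16} - 1143\right)} = - \frac{2879}{2 \left(- \frac{18119}{16}\right)} = \left(- \frac{2879}{2}\right) \left(- \frac{16}{18119}\right) = \frac{23032}{18119}$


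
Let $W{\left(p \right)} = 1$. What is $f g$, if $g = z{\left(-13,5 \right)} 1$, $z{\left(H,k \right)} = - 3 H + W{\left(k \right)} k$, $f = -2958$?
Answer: $-130152$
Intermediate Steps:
$z{\left(H,k \right)} = k - 3 H$ ($z{\left(H,k \right)} = - 3 H + 1 k = - 3 H + k = k - 3 H$)
$g = 44$ ($g = \left(5 - -39\right) 1 = \left(5 + 39\right) 1 = 44 \cdot 1 = 44$)
$f g = \left(-2958\right) 44 = -130152$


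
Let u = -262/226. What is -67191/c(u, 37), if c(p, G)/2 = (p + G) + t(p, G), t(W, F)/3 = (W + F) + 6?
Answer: -2530861/12156 ≈ -208.20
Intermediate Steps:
u = -131/113 (u = -262*1/226 = -131/113 ≈ -1.1593)
t(W, F) = 18 + 3*F + 3*W (t(W, F) = 3*((W + F) + 6) = 3*((F + W) + 6) = 3*(6 + F + W) = 18 + 3*F + 3*W)
c(p, G) = 36 + 8*G + 8*p (c(p, G) = 2*((p + G) + (18 + 3*G + 3*p)) = 2*((G + p) + (18 + 3*G + 3*p)) = 2*(18 + 4*G + 4*p) = 36 + 8*G + 8*p)
-67191/c(u, 37) = -67191/(36 + 8*37 + 8*(-131/113)) = -67191/(36 + 296 - 1048/113) = -67191/36468/113 = -67191*113/36468 = -2530861/12156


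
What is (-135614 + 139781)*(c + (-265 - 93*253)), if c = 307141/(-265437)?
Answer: -2924361300097/29493 ≈ -9.9154e+7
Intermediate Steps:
c = -307141/265437 (c = 307141*(-1/265437) = -307141/265437 ≈ -1.1571)
(-135614 + 139781)*(c + (-265 - 93*253)) = (-135614 + 139781)*(-307141/265437 + (-265 - 93*253)) = 4167*(-307141/265437 + (-265 - 23529)) = 4167*(-307141/265437 - 23794) = 4167*(-6316115119/265437) = -2924361300097/29493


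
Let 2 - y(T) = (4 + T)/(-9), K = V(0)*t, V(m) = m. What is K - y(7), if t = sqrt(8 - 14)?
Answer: -29/9 ≈ -3.2222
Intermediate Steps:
t = I*sqrt(6) (t = sqrt(-6) = I*sqrt(6) ≈ 2.4495*I)
K = 0 (K = 0*(I*sqrt(6)) = 0)
y(T) = 22/9 + T/9 (y(T) = 2 - (4 + T)/(-9) = 2 - (4 + T)*(-1)/9 = 2 - (-4/9 - T/9) = 2 + (4/9 + T/9) = 22/9 + T/9)
K - y(7) = 0 - (22/9 + (1/9)*7) = 0 - (22/9 + 7/9) = 0 - 1*29/9 = 0 - 29/9 = -29/9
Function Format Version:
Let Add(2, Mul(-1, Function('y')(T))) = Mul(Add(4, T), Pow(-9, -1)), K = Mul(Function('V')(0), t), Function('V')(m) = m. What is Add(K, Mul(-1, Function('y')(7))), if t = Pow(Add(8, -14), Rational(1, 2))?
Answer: Rational(-29, 9) ≈ -3.2222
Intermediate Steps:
t = Mul(I, Pow(6, Rational(1, 2))) (t = Pow(-6, Rational(1, 2)) = Mul(I, Pow(6, Rational(1, 2))) ≈ Mul(2.4495, I))
K = 0 (K = Mul(0, Mul(I, Pow(6, Rational(1, 2)))) = 0)
Function('y')(T) = Add(Rational(22, 9), Mul(Rational(1, 9), T)) (Function('y')(T) = Add(2, Mul(-1, Mul(Add(4, T), Pow(-9, -1)))) = Add(2, Mul(-1, Mul(Add(4, T), Rational(-1, 9)))) = Add(2, Mul(-1, Add(Rational(-4, 9), Mul(Rational(-1, 9), T)))) = Add(2, Add(Rational(4, 9), Mul(Rational(1, 9), T))) = Add(Rational(22, 9), Mul(Rational(1, 9), T)))
Add(K, Mul(-1, Function('y')(7))) = Add(0, Mul(-1, Add(Rational(22, 9), Mul(Rational(1, 9), 7)))) = Add(0, Mul(-1, Add(Rational(22, 9), Rational(7, 9)))) = Add(0, Mul(-1, Rational(29, 9))) = Add(0, Rational(-29, 9)) = Rational(-29, 9)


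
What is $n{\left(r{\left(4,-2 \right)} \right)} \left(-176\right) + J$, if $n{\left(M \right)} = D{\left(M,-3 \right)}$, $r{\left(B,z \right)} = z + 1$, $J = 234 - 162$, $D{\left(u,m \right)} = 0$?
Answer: $72$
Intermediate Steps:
$J = 72$
$r{\left(B,z \right)} = 1 + z$
$n{\left(M \right)} = 0$
$n{\left(r{\left(4,-2 \right)} \right)} \left(-176\right) + J = 0 \left(-176\right) + 72 = 0 + 72 = 72$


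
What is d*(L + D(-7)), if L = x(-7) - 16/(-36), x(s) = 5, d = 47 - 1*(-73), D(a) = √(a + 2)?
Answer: 1960/3 + 120*I*√5 ≈ 653.33 + 268.33*I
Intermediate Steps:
D(a) = √(2 + a)
d = 120 (d = 47 + 73 = 120)
L = 49/9 (L = 5 - 16/(-36) = 5 - 16*(-1/36) = 5 + 4/9 = 49/9 ≈ 5.4444)
d*(L + D(-7)) = 120*(49/9 + √(2 - 7)) = 120*(49/9 + √(-5)) = 120*(49/9 + I*√5) = 1960/3 + 120*I*√5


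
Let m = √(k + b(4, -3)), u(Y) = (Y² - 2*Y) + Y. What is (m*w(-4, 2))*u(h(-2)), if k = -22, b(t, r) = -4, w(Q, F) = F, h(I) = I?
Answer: 12*I*√26 ≈ 61.188*I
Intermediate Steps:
u(Y) = Y² - Y
m = I*√26 (m = √(-22 - 4) = √(-26) = I*√26 ≈ 5.099*I)
(m*w(-4, 2))*u(h(-2)) = ((I*√26)*2)*(-2*(-1 - 2)) = (2*I*√26)*(-2*(-3)) = (2*I*√26)*6 = 12*I*√26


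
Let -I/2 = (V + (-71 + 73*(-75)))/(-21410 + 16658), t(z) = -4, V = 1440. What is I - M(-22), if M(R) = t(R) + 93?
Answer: -107785/1188 ≈ -90.728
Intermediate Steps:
M(R) = 89 (M(R) = -4 + 93 = 89)
I = -2053/1188 (I = -2*(1440 + (-71 + 73*(-75)))/(-21410 + 16658) = -2*(1440 + (-71 - 5475))/(-4752) = -2*(1440 - 5546)*(-1)/4752 = -(-8212)*(-1)/4752 = -2*2053/2376 = -2053/1188 ≈ -1.7281)
I - M(-22) = -2053/1188 - 1*89 = -2053/1188 - 89 = -107785/1188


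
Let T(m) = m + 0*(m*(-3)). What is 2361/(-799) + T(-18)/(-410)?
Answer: -476814/163795 ≈ -2.9110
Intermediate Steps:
T(m) = m (T(m) = m + 0*(-3*m) = m + 0 = m)
2361/(-799) + T(-18)/(-410) = 2361/(-799) - 18/(-410) = 2361*(-1/799) - 18*(-1/410) = -2361/799 + 9/205 = -476814/163795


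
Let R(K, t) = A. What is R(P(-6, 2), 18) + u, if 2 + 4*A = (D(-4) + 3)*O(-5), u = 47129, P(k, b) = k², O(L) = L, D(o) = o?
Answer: 188519/4 ≈ 47130.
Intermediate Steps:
A = ¾ (A = -½ + ((-4 + 3)*(-5))/4 = -½ + (-1*(-5))/4 = -½ + (¼)*5 = -½ + 5/4 = ¾ ≈ 0.75000)
R(K, t) = ¾
R(P(-6, 2), 18) + u = ¾ + 47129 = 188519/4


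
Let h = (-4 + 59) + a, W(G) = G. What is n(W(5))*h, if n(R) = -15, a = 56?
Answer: -1665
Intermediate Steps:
h = 111 (h = (-4 + 59) + 56 = 55 + 56 = 111)
n(W(5))*h = -15*111 = -1665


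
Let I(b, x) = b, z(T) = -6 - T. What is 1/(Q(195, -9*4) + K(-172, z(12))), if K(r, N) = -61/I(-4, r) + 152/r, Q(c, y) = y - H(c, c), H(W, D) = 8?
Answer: -172/5097 ≈ -0.033745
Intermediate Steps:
Q(c, y) = -8 + y (Q(c, y) = y - 1*8 = y - 8 = -8 + y)
K(r, N) = 61/4 + 152/r (K(r, N) = -61/(-4) + 152/r = -61*(-1/4) + 152/r = 61/4 + 152/r)
1/(Q(195, -9*4) + K(-172, z(12))) = 1/((-8 - 9*4) + (61/4 + 152/(-172))) = 1/((-8 - 36) + (61/4 + 152*(-1/172))) = 1/(-44 + (61/4 - 38/43)) = 1/(-44 + 2471/172) = 1/(-5097/172) = -172/5097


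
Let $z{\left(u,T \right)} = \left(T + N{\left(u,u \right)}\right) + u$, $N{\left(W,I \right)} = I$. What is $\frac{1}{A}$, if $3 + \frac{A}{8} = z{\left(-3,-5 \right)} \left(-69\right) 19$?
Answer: $\frac{1}{115344} \approx 8.6697 \cdot 10^{-6}$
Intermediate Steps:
$z{\left(u,T \right)} = T + 2 u$ ($z{\left(u,T \right)} = \left(T + u\right) + u = T + 2 u$)
$A = 115344$ ($A = -24 + 8 \left(-5 + 2 \left(-3\right)\right) \left(-69\right) 19 = -24 + 8 \left(-5 - 6\right) \left(-69\right) 19 = -24 + 8 \left(-11\right) \left(-69\right) 19 = -24 + 8 \cdot 759 \cdot 19 = -24 + 8 \cdot 14421 = -24 + 115368 = 115344$)
$\frac{1}{A} = \frac{1}{115344}$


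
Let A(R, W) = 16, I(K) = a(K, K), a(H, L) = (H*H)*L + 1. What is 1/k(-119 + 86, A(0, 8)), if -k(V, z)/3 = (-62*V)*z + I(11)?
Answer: -1/102204 ≈ -9.7844e-6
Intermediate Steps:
a(H, L) = 1 + L*H² (a(H, L) = H²*L + 1 = L*H² + 1 = 1 + L*H²)
I(K) = 1 + K³ (I(K) = 1 + K*K² = 1 + K³)
k(V, z) = -3996 + 186*V*z (k(V, z) = -3*((-62*V)*z + (1 + 11³)) = -3*(-62*V*z + (1 + 1331)) = -3*(-62*V*z + 1332) = -3*(1332 - 62*V*z) = -3996 + 186*V*z)
1/k(-119 + 86, A(0, 8)) = 1/(-3996 + 186*(-119 + 86)*16) = 1/(-3996 + 186*(-33)*16) = 1/(-3996 - 98208) = 1/(-102204) = -1/102204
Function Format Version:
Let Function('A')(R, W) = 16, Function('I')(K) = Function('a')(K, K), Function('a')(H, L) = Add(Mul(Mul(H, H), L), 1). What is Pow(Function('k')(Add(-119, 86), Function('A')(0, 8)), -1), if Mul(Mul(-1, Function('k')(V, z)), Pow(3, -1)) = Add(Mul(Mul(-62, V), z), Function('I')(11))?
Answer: Rational(-1, 102204) ≈ -9.7844e-6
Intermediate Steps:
Function('a')(H, L) = Add(1, Mul(L, Pow(H, 2))) (Function('a')(H, L) = Add(Mul(Pow(H, 2), L), 1) = Add(Mul(L, Pow(H, 2)), 1) = Add(1, Mul(L, Pow(H, 2))))
Function('I')(K) = Add(1, Pow(K, 3)) (Function('I')(K) = Add(1, Mul(K, Pow(K, 2))) = Add(1, Pow(K, 3)))
Function('k')(V, z) = Add(-3996, Mul(186, V, z)) (Function('k')(V, z) = Mul(-3, Add(Mul(Mul(-62, V), z), Add(1, Pow(11, 3)))) = Mul(-3, Add(Mul(-62, V, z), Add(1, 1331))) = Mul(-3, Add(Mul(-62, V, z), 1332)) = Mul(-3, Add(1332, Mul(-62, V, z))) = Add(-3996, Mul(186, V, z)))
Pow(Function('k')(Add(-119, 86), Function('A')(0, 8)), -1) = Pow(Add(-3996, Mul(186, Add(-119, 86), 16)), -1) = Pow(Add(-3996, Mul(186, -33, 16)), -1) = Pow(Add(-3996, -98208), -1) = Pow(-102204, -1) = Rational(-1, 102204)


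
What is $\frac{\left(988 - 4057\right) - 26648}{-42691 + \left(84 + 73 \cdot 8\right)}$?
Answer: $\frac{29717}{42023} \approx 0.70716$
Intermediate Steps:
$\frac{\left(988 - 4057\right) - 26648}{-42691 + \left(84 + 73 \cdot 8\right)} = \frac{\left(988 - 4057\right) - 26648}{-42691 + \left(84 + 584\right)} = \frac{-3069 - 26648}{-42691 + 668} = - \frac{29717}{-42023} = \left(-29717\right) \left(- \frac{1}{42023}\right) = \frac{29717}{42023}$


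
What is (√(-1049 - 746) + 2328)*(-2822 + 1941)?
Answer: -2050968 - 881*I*√1795 ≈ -2.051e+6 - 37326.0*I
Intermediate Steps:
(√(-1049 - 746) + 2328)*(-2822 + 1941) = (√(-1795) + 2328)*(-881) = (I*√1795 + 2328)*(-881) = (2328 + I*√1795)*(-881) = -2050968 - 881*I*√1795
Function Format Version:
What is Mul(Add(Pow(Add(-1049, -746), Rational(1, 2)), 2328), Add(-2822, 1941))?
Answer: Add(-2050968, Mul(-881, I, Pow(1795, Rational(1, 2)))) ≈ Add(-2.0510e+6, Mul(-37326., I))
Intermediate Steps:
Mul(Add(Pow(Add(-1049, -746), Rational(1, 2)), 2328), Add(-2822, 1941)) = Mul(Add(Pow(-1795, Rational(1, 2)), 2328), -881) = Mul(Add(Mul(I, Pow(1795, Rational(1, 2))), 2328), -881) = Mul(Add(2328, Mul(I, Pow(1795, Rational(1, 2)))), -881) = Add(-2050968, Mul(-881, I, Pow(1795, Rational(1, 2))))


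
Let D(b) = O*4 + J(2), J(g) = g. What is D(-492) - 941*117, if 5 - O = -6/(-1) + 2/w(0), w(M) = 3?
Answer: -330305/3 ≈ -1.1010e+5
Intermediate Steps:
O = -5/3 (O = 5 - (-6/(-1) + 2/3) = 5 - (-6*(-1) + 2*(⅓)) = 5 - (6 + ⅔) = 5 - 1*20/3 = 5 - 20/3 = -5/3 ≈ -1.6667)
D(b) = -14/3 (D(b) = -5/3*4 + 2 = -20/3 + 2 = -14/3)
D(-492) - 941*117 = -14/3 - 941*117 = -14/3 - 1*110097 = -14/3 - 110097 = -330305/3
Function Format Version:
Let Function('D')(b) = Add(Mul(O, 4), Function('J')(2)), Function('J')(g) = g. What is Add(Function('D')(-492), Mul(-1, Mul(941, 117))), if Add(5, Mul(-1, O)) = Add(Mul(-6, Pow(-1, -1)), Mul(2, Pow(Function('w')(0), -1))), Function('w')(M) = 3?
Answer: Rational(-330305, 3) ≈ -1.1010e+5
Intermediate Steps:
O = Rational(-5, 3) (O = Add(5, Mul(-1, Add(Mul(-6, Pow(-1, -1)), Mul(2, Pow(3, -1))))) = Add(5, Mul(-1, Add(Mul(-6, -1), Mul(2, Rational(1, 3))))) = Add(5, Mul(-1, Add(6, Rational(2, 3)))) = Add(5, Mul(-1, Rational(20, 3))) = Add(5, Rational(-20, 3)) = Rational(-5, 3) ≈ -1.6667)
Function('D')(b) = Rational(-14, 3) (Function('D')(b) = Add(Mul(Rational(-5, 3), 4), 2) = Add(Rational(-20, 3), 2) = Rational(-14, 3))
Add(Function('D')(-492), Mul(-1, Mul(941, 117))) = Add(Rational(-14, 3), Mul(-1, Mul(941, 117))) = Add(Rational(-14, 3), Mul(-1, 110097)) = Add(Rational(-14, 3), -110097) = Rational(-330305, 3)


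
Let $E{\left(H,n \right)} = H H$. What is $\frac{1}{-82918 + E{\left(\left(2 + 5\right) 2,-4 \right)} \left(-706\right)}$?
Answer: $- \frac{1}{221294} \approx -4.5189 \cdot 10^{-6}$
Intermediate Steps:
$E{\left(H,n \right)} = H^{2}$
$\frac{1}{-82918 + E{\left(\left(2 + 5\right) 2,-4 \right)} \left(-706\right)} = \frac{1}{-82918 + \left(\left(2 + 5\right) 2\right)^{2} \left(-706\right)} = \frac{1}{-82918 + \left(7 \cdot 2\right)^{2} \left(-706\right)} = \frac{1}{-82918 + 14^{2} \left(-706\right)} = \frac{1}{-82918 + 196 \left(-706\right)} = \frac{1}{-82918 - 138376} = \frac{1}{-221294} = - \frac{1}{221294}$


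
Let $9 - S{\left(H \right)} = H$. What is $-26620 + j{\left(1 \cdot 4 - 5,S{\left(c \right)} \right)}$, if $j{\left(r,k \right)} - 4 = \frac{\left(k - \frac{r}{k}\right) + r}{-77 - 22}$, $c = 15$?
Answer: $- \frac{15809861}{594} \approx -26616.0$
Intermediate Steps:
$S{\left(H \right)} = 9 - H$
$j{\left(r,k \right)} = 4 - \frac{k}{99} - \frac{r}{99} + \frac{r}{99 k}$ ($j{\left(r,k \right)} = 4 + \frac{\left(k - \frac{r}{k}\right) + r}{-77 - 22} = 4 + \frac{\left(k - \frac{r}{k}\right) + r}{-99} = 4 + \left(k + r - \frac{r}{k}\right) \left(- \frac{1}{99}\right) = 4 - \left(\frac{k}{99} + \frac{r}{99} - \frac{r}{99 k}\right) = 4 - \frac{k}{99} - \frac{r}{99} + \frac{r}{99 k}$)
$-26620 + j{\left(1 \cdot 4 - 5,S{\left(c \right)} \right)} = -26620 + \frac{\left(1 \cdot 4 - 5\right) - \left(9 - 15\right) \left(-396 + \left(9 - 15\right) + \left(1 \cdot 4 - 5\right)\right)}{99 \left(9 - 15\right)} = -26620 + \frac{\left(4 - 5\right) - \left(9 - 15\right) \left(-396 + \left(9 - 15\right) + \left(4 - 5\right)\right)}{99 \left(9 - 15\right)} = -26620 + \frac{-1 - - 6 \left(-396 - 6 - 1\right)}{99 \left(-6\right)} = -26620 + \frac{1}{99} \left(- \frac{1}{6}\right) \left(-1 - \left(-6\right) \left(-403\right)\right) = -26620 + \frac{1}{99} \left(- \frac{1}{6}\right) \left(-1 - 2418\right) = -26620 + \frac{1}{99} \left(- \frac{1}{6}\right) \left(-2419\right) = -26620 + \frac{2419}{594} = - \frac{15809861}{594}$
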